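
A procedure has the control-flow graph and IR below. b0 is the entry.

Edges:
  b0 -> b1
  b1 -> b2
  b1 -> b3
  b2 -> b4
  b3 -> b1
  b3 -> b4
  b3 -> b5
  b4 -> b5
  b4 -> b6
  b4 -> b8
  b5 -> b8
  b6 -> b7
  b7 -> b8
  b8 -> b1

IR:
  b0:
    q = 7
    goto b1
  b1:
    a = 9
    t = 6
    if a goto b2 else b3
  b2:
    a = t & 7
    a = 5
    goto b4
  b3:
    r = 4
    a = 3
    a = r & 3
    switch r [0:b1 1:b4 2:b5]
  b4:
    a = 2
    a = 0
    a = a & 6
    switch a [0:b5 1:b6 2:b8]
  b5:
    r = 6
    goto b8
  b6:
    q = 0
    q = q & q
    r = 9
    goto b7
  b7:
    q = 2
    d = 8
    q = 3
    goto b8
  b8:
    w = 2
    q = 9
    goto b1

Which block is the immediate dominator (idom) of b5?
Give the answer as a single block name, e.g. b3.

Answer: b1

Working:
idom tree: b1←b0 b2←b1 b3←b1 b4←b1 b5←b1 b6←b4 b7←b6 b8←b1
Join-block Dom:
  b1: preds {b0,b3,b8}: {b0} ∩ {b0,b1,b3} ∩ {b0,b1,b8} = {b0}; idom=b0
  b4: preds {b2,b3}: {b0,b1,b2} ∩ {b0,b1,b3} = {b0,b1}; idom=b1
  b5: preds {b3,b4}: {b0,b1,b3} ∩ {b0,b1,b4} = {b0,b1}; idom=b1
  b8: preds {b4,b5,b7}: {b0,b1,b4} ∩ {b0,b1,b5} ∩ {b0,b1,b4,b6,b7} = {b0,b1}; idom=b1

idom(b5) = b1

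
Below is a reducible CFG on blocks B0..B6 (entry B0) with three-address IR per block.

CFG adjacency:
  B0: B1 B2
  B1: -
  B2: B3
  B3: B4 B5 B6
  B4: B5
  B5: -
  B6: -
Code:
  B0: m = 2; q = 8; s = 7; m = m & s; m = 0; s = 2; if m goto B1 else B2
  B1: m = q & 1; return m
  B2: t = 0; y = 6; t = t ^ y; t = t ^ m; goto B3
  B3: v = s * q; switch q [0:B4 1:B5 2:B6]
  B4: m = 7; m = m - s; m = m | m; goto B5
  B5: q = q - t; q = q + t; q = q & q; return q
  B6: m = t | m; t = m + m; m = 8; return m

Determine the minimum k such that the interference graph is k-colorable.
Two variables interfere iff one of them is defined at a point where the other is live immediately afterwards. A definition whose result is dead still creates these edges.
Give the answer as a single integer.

Answer: 5

Analysis:
def/use:
  B0 def {m,q,s} use ∅
  B1 def {m} use {q}
  B2 def {t,y} use {m}
  B3 def {v} use {q,s}
  B4 def {m} use {s}
  B5 def {q} use {q,t}
  B6 def {m,t} use {m,t}

Live sets:
  live B0: ∅→{m,q,s}
  live B1: {q}→∅
  live B2: {m,q,s}→{m,q,s,t}
  live B3: {m,q,s,t}→{m,q,s,t}
  live B4: {q,s,t}→{q,t}
  live B5: {q,t}→∅
  live B6: {m,t}→∅

Interference:
  m — {q,s,t,v,y}
  q — {m,s,t,v,y}
  s — {m,q,t,v,y}
  t — {m,q,s,v,y}
  v — {m,q,s,t}
  y — {m,q,s,t}

Chromatic number:
  {m,q,s,t,v} pairwise interfere (5-clique) ⇒ χ ≥ 5
  5-colouring: r0={m}  r1={q}  r2={s}  r3={t}  r4={v,y}
  χ = 5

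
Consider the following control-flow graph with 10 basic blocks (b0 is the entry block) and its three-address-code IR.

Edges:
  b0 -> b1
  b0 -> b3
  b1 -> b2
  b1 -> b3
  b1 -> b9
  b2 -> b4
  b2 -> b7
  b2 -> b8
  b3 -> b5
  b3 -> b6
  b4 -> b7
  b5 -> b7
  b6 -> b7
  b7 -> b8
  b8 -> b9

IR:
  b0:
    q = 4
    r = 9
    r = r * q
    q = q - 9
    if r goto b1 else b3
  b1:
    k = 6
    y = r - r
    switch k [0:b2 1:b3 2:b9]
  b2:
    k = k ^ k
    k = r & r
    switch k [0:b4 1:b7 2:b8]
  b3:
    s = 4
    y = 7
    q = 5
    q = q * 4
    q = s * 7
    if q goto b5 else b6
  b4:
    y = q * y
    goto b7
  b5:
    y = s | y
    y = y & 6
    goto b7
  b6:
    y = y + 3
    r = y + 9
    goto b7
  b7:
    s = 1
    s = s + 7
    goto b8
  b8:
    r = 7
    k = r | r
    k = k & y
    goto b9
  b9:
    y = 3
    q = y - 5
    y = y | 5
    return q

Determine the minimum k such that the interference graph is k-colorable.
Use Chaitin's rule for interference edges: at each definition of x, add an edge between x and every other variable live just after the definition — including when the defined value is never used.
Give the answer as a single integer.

Per-block:
  b0: {q,r} / ∅
  b1: {k,y} / {r}
  b2: {k} / {k,r}
  b3: {q,s,y} / ∅
  b4: {y} / {q,y}
  b5: {y} / {s,y}
  b6: {r,y} / {y}
  b7: {s} / ∅
  b8: {k,r} / {y}
  b9: {q,y} / ∅

Live sets:
  b0: in=∅ out={q,r}
  b1: in={q,r} out={k,q,r,y}
  b2: in={k,q,r,y} out={q,y}
  b3: in=∅ out={s,y}
  b4: in={q,y} out={y}
  b5: in={s,y} out={y}
  b6: in={y} out={y}
  b7: in={y} out={y}
  b8: in={y} out=∅
  b9: in=∅ out=∅

Conflict graph:
  k: {q,r,y}
  q: {k,r,s,y}
  r: {k,q,y}
  s: {q,y}
  y: {k,q,r,s}

Chromatic number:
  lower bound: {k,q,r,y} mutually conflict ⇒ χ ≥ 4
  4-colouring: r0={q}  r1={y}  r2={k,s}  r3={r}
  χ = 4

Answer: 4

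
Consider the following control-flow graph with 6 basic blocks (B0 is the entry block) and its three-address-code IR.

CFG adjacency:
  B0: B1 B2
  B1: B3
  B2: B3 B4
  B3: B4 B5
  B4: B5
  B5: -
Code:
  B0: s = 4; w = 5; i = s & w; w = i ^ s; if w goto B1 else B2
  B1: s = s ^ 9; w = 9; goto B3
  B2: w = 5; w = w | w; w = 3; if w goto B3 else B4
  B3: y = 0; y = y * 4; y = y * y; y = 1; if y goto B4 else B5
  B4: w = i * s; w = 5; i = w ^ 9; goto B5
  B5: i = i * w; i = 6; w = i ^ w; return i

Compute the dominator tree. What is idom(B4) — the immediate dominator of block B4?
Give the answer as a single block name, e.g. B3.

idom tree: B1←B0 B2←B0 B3←B0 B4←B0 B5←B0
Join-block Dom:
  B3: preds {B1,B2}: {B0,B1} ∩ {B0,B2} = {B0}; idom=B0
  B4: preds {B2,B3}: {B0,B2} ∩ {B0,B3} = {B0}; idom=B0
  B5: preds {B3,B4}: {B0,B3} ∩ {B0,B4} = {B0}; idom=B0

idom(B4) = B0

Answer: B0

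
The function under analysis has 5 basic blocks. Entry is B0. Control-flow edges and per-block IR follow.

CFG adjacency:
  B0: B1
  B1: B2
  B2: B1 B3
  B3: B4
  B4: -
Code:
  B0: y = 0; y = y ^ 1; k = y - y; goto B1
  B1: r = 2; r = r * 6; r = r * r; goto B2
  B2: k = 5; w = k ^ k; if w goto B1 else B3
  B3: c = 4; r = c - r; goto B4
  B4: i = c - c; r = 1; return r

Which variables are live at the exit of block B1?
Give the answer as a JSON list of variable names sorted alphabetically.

def/use:
  B0: def={k,y} ue=∅
  B1: def={r} ue=∅
  B2: def={k,w} ue=∅
  B3: def={c,r} ue={r}
  B4: def={i,r} ue={c}

Backward fixpoint:
  B0 li=∅ lo=∅
  B1 li=∅ lo={r}
  B2 li={r} lo={r}
  B3 li={r} lo={c}
  B4 li={c} lo=∅

live-out(B1) = ["r"]

Answer: ["r"]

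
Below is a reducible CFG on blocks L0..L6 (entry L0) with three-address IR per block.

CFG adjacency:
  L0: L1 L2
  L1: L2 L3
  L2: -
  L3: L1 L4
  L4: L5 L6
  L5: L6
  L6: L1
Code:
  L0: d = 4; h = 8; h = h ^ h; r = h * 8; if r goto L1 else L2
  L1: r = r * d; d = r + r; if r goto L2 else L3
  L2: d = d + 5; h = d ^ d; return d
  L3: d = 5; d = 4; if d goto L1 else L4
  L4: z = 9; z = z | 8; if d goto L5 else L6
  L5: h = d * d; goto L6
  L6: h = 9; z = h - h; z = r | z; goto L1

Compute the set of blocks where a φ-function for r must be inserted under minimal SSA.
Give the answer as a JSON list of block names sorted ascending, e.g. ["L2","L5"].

idom tree: L1←L0 L2←L0 L3←L1 L4←L3 L5←L4 L6←L4
Join-block Dom:
  L1: preds {L0,L3,L6}: {L0} ∩ {L0,L1,L3} ∩ {L0,L1,L3,L4,L6} = {L0}; idom=L0
  L2: preds {L0,L1}: {L0} ∩ {L0,L1} = {L0}; idom=L0
  L6: preds {L4,L5}: {L0,L1,L3,L4} ∩ {L0,L1,L3,L4,L5} = {L0,L1,L3,L4}; idom=L4

DF derivation:
  join L1 pred L0: · stop@L0
  join L1 pred L3: L3→L1 stop@L0
  join L1 pred L6: L6→L4→L3→L1 stop@L0
  join L2 pred L0: · stop@L0
  join L2 pred L1: L1 stop@L0
  join L6 pred L4: · stop@L4
  join L6 pred L5: L5 stop@L4
  DF(L0)=∅
  DF(L1)={L1,L2}
  DF(L2)=∅
  DF(L3)={L1}
  DF(L4)={L1}
  DF(L5)={L6}
  DF(L6)={L1}

φ for r: defs {L0,L1}
  DF⁺ = {L1,L2}

Answer: ["L1", "L2"]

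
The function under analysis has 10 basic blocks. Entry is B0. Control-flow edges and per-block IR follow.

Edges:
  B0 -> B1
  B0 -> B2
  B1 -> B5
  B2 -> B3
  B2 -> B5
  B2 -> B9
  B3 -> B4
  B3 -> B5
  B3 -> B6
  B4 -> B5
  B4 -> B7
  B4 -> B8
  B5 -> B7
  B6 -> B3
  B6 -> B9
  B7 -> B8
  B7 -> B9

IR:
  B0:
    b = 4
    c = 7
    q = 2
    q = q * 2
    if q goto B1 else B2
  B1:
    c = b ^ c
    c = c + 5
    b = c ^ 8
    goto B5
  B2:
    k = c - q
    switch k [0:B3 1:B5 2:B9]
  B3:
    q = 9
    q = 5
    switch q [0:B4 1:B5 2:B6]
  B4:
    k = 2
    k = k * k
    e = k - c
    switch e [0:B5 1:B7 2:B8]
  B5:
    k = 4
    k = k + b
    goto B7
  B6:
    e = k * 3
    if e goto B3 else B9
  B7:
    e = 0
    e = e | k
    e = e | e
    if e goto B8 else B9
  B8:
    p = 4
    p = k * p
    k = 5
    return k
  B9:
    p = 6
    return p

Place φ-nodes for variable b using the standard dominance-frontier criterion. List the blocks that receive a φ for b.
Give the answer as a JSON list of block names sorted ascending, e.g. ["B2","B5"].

Answer: ["B5", "B7", "B8", "B9"]

Working:
idom tree: B1←B0 B2←B0 B3←B2 B4←B3 B5←B0 B6←B3 B7←B0 B8←B0 B9←B0
Dom at joins:
  B3: preds {B2,B6}: {B0,B2} ∩ {B0,B2,B3,B6} = {B0,B2}; idom=B2
  B5: preds {B1,B2,B3,B4}: {B0,B1} ∩ {B0,B2} ∩ {B0,B2,B3} ∩ {B0,B2,B3,B4} = {B0}; idom=B0
  B7: preds {B4,B5}: {B0,B2,B3,B4} ∩ {B0,B5} = {B0}; idom=B0
  B8: preds {B4,B7}: {B0,B2,B3,B4} ∩ {B0,B7} = {B0}; idom=B0
  B9: preds {B2,B6,B7}: {B0,B2} ∩ {B0,B2,B3,B6} ∩ {B0,B7} = {B0}; idom=B0

Frontier:
  B3←B2: walk · to B2
  B3←B6: walk B6→B3 to B2
  B5←B1: walk B1 to B0
  B5←B2: walk B2 to B0
  B5←B3: walk B3→B2 to B0
  B5←B4: walk B4→B3→B2 to B0
  B7←B4: walk B4→B3→B2 to B0
  B7←B5: walk B5 to B0
  B8←B4: walk B4→B3→B2 to B0
  B8←B7: walk B7 to B0
  B9←B2: walk B2 to B0
  B9←B6: walk B6→B3→B2 to B0
  B9←B7: walk B7 to B0
  B0 → ∅
  B1 → {B5}
  B2 → {B5,B7,B8,B9}
  B3 → {B3,B5,B7,B8,B9}
  B4 → {B5,B7,B8}
  B5 → {B7}
  B6 → {B3,B9}
  B7 → {B8,B9}
  B8 → ∅
  B9 → ∅

φ for b: defs {B0,B1}
  DF⁺ = {B5,B7,B8,B9}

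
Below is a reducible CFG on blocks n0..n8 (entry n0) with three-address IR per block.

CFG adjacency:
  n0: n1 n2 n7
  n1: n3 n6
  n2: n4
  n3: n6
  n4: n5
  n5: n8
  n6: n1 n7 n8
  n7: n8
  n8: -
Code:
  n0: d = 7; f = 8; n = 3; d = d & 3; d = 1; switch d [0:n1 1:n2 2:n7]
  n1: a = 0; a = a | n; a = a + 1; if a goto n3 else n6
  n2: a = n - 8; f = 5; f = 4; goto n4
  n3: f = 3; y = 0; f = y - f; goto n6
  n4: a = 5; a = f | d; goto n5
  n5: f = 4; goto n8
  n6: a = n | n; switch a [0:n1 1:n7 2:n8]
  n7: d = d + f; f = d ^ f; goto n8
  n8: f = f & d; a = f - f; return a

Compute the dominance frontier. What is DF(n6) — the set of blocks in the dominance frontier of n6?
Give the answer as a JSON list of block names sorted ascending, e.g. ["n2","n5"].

idom tree: n1←n0 n2←n0 n3←n1 n4←n2 n5←n4 n6←n1 n7←n0 n8←n0
Dom∩ at merges:
  n1: preds {n0,n6}: {n0} ∩ {n0,n1,n6} = {n0}; idom=n0
  n6: preds {n1,n3}: {n0,n1} ∩ {n0,n1,n3} = {n0,n1}; idom=n1
  n7: preds {n0,n6}: {n0} ∩ {n0,n1,n6} = {n0}; idom=n0
  n8: preds {n5,n6,n7}: {n0,n2,n4,n5} ∩ {n0,n1,n6} ∩ {n0,n7} = {n0}; idom=n0

DF walk-up:
  join n1 pred n0: · stop@n0
  join n1 pred n6: n6→n1 stop@n0
  join n6 pred n1: · stop@n1
  join n6 pred n3: n3 stop@n1
  join n7 pred n0: · stop@n0
  join n7 pred n6: n6→n1 stop@n0
  join n8 pred n5: n5→n4→n2 stop@n0
  join n8 pred n6: n6→n1 stop@n0
  join n8 pred n7: n7 stop@n0
  DF(n0)=∅
  DF(n1)={n1,n7,n8}
  DF(n2)={n8}
  DF(n3)={n6}
  DF(n4)={n8}
  DF(n5)={n8}
  DF(n6)={n1,n7,n8}
  DF(n7)={n8}
  DF(n8)=∅

DF(n6) = ["n1", "n7", "n8"]

Answer: ["n1", "n7", "n8"]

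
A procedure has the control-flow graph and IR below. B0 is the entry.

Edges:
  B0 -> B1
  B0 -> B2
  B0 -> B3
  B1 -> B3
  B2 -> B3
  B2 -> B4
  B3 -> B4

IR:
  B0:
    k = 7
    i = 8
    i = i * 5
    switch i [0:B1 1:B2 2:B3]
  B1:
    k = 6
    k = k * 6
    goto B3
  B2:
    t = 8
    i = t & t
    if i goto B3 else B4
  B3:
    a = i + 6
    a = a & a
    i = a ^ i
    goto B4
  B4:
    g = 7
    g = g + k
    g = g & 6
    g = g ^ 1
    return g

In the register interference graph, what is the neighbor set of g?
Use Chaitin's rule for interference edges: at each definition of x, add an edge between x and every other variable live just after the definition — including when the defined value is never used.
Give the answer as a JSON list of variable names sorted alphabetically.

def/use:
  B0: def={i,k} ue=∅
  B1: def={k} ue=∅
  B2: def={i,t} ue=∅
  B3: def={a,i} ue={i}
  B4: def={g} ue={k}

Live sets:
  B0 li=∅ lo={i,k}
  B1 li={i} lo={i,k}
  B2 li={k} lo={i,k}
  B3 li={i,k} lo={k}
  B4 li={k} lo=∅

Interference:
  a↔{i,k}
  g↔{k}
  i↔{a,k}
  k↔{a,g,i,t}
  t↔{k}

N(g) = ["k"]

Answer: ["k"]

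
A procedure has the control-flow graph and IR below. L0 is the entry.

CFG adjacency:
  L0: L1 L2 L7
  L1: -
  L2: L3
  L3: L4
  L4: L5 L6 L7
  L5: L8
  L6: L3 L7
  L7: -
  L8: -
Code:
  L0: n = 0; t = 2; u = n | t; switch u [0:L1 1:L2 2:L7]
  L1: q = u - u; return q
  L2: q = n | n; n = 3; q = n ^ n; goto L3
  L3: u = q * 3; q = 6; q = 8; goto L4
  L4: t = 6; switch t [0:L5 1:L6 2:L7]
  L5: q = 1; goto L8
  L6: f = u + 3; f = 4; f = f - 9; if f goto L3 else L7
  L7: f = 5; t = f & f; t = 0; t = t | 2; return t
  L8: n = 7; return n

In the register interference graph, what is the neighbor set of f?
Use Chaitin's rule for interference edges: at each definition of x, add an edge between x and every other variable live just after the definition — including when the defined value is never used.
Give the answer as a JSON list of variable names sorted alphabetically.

Answer: ["q"]

Analysis:
Per-block:
  L0 def {n,t,u} use ∅
  L1 def {q} use {u}
  L2 def {n,q} use {n}
  L3 def {q,u} use {q}
  L4 def {t} use ∅
  L5 def {q} use ∅
  L6 def {f} use {u}
  L7 def {f,t} use ∅
  L8 def {n} use ∅

Liveness:
  L0: in=∅ out={n,u}
  L1: in={u} out=∅
  L2: in={n} out={q}
  L3: in={q} out={q,u}
  L4: in={q,u} out={q,u}
  L5: in=∅ out=∅
  L6: in={q,u} out={q}
  L7: in=∅ out=∅
  L8: in=∅ out=∅

Interfere edges:
  f↔{q}
  n↔{t,u}
  q↔{f,t,u}
  t↔{n,q,u}
  u↔{n,q,t}

N(f) = ["q"]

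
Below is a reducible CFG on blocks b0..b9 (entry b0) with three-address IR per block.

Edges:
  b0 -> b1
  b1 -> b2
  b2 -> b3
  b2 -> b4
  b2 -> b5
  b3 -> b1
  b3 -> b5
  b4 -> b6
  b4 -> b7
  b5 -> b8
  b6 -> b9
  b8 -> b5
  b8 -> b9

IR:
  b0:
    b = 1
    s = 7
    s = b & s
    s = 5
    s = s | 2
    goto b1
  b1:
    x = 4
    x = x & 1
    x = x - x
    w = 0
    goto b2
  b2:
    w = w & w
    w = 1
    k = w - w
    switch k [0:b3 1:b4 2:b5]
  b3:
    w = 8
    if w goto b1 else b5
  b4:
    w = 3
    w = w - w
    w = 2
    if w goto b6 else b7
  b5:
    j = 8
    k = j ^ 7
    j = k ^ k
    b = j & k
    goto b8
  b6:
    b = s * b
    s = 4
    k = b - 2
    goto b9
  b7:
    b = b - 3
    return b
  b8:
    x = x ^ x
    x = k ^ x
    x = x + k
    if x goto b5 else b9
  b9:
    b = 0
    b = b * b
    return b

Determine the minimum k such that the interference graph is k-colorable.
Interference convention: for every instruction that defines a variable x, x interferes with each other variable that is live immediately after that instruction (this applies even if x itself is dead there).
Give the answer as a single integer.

Answer: 4

Analysis:
Per-block:
  b0 def {b,s} use ∅
  b1 def {w,x} use ∅
  b2 def {k,w} use {w}
  b3 def {w} use ∅
  b4 def {w} use ∅
  b5 def {b,j,k} use ∅
  b6 def {b,k,s} use {b,s}
  b7 def {b} use {b}
  b8 def {x} use {k,x}
  b9 def {b} use ∅

Liveness:
  live b0: ∅→{b,s}
  live b1: {b,s}→{b,s,w,x}
  live b2: {b,s,w,x}→{b,s,x}
  live b3: {b,s,x}→{b,s,x}
  live b4: {b,s}→{b,s}
  live b5: {x}→{k,x}
  live b6: {b,s}→∅
  live b7: {b}→∅
  live b8: {k,x}→{x}
  live b9: ∅→∅

Interfere edges:
  b — {k,s,w,x}
  j — {k,x}
  k — {b,j,s,x}
  s — {b,k,w,x}
  w — {b,s,x}
  x — {b,j,k,s,w}

Colouring:
  lower bound: {b,k,s,x} mutually conflict ⇒ χ ≥ 4
  assign b→r1 j→r1 k→r2 s→r3 w→r2 x→r0 — no edge inside a register ⇒ χ ≤ 4
  χ = 4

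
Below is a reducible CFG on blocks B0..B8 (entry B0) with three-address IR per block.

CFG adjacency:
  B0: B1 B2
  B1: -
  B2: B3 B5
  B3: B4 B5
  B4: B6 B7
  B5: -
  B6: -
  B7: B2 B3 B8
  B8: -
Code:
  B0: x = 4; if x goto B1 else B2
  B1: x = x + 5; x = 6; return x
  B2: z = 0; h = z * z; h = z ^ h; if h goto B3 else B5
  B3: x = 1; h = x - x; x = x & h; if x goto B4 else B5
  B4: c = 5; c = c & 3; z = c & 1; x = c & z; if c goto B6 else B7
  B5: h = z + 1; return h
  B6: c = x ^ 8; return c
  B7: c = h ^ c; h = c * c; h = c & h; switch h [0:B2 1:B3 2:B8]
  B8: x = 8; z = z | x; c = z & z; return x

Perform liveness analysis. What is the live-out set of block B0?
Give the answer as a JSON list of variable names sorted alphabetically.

Answer: ["x"]

Derivation:
Block summaries:
  B0 def {x} use ∅
  B1 def {x} use {x}
  B2 def {h,z} use ∅
  B3 def {h,x} use ∅
  B4 def {c,x,z} use ∅
  B5 def {h} use {z}
  B6 def {c} use {x}
  B7 def {c,h} use {c,h}
  B8 def {c,x,z} use {z}

Backward fixpoint:
  live B0: ∅→{x}
  live B1: {x}→∅
  live B2: ∅→{z}
  live B3: {z}→{h,z}
  live B4: {h}→{c,h,x,z}
  live B5: {z}→∅
  live B6: {x}→∅
  live B7: {c,h,z}→{z}
  live B8: {z}→∅

live-out(B0) = ["x"]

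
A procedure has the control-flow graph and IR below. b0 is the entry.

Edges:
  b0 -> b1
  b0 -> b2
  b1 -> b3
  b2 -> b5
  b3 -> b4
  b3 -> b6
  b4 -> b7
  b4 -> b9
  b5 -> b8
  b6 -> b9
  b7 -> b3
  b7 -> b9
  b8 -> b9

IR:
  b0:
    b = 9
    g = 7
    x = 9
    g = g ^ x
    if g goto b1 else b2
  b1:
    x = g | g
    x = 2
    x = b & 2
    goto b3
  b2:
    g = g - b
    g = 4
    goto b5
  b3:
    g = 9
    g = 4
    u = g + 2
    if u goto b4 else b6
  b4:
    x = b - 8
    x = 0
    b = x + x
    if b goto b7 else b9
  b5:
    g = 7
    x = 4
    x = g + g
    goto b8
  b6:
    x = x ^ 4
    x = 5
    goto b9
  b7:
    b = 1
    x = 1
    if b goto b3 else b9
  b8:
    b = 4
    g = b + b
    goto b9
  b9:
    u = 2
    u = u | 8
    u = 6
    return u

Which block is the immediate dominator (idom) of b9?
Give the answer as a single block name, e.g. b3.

Answer: b0

Derivation:
idom tree: b1←b0 b2←b0 b3←b1 b4←b3 b5←b2 b6←b3 b7←b4 b8←b5 b9←b0
Dom∩ at merges:
  b3: preds {b1,b7}: {b0,b1} ∩ {b0,b1,b3,b4,b7} = {b0,b1}; idom=b1
  b9: preds {b4,b6,b7,b8}: {b0,b1,b3,b4} ∩ {b0,b1,b3,b6} ∩ {b0,b1,b3,b4,b7} ∩ {b0,b2,b5,b8} = {b0}; idom=b0

idom(b9) = b0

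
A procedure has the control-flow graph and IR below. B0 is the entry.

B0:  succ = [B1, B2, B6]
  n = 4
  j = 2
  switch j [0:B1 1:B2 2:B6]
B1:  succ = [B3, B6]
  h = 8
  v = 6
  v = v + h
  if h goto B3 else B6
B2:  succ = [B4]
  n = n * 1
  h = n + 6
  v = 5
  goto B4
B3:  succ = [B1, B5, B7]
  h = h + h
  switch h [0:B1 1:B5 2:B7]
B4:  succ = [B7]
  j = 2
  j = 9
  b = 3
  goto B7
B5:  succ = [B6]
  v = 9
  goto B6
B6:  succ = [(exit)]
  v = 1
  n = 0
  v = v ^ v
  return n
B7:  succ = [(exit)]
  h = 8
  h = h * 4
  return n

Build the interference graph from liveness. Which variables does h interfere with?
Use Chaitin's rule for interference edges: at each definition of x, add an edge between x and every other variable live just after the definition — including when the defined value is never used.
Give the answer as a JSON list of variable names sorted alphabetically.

Answer: ["n", "v"]

Derivation:
Per-block:
  B0 def {j,n} use ∅
  B1 def {h,v} use ∅
  B2 def {h,n,v} use {n}
  B3 def {h} use {h}
  B4 def {b,j} use ∅
  B5 def {v} use ∅
  B6 def {n,v} use ∅
  B7 def {h} use {n}

Liveness:
  B0 li=∅ lo={n}
  B1 li={n} lo={h,n}
  B2 li={n} lo={n}
  B3 li={h,n} lo={n}
  B4 li={n} lo={n}
  B5 li=∅ lo=∅
  B6 li=∅ lo=∅
  B7 li={n} lo=∅

Interfere edges:
  b↔{n}
  h↔{n,v}
  j↔{n}
  n↔{b,h,j,v}
  v↔{h,n}

N(h) = ["n", "v"]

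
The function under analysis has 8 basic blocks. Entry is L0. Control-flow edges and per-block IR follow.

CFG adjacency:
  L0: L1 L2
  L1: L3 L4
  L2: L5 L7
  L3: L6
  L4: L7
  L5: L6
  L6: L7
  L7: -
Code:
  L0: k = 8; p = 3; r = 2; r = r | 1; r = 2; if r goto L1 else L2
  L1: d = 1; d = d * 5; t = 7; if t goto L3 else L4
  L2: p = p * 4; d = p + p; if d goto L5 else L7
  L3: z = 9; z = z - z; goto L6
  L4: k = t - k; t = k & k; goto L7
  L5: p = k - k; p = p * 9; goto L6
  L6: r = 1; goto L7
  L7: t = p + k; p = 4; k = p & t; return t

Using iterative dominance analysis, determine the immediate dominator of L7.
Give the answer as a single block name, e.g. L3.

Answer: L0

Working:
idom tree: L1←L0 L2←L0 L3←L1 L4←L1 L5←L2 L6←L0 L7←L0
Join-block Dom:
  L6: preds {L3,L5}: {L0,L1,L3} ∩ {L0,L2,L5} = {L0}; idom=L0
  L7: preds {L2,L4,L6}: {L0,L2} ∩ {L0,L1,L4} ∩ {L0,L6} = {L0}; idom=L0

idom(L7) = L0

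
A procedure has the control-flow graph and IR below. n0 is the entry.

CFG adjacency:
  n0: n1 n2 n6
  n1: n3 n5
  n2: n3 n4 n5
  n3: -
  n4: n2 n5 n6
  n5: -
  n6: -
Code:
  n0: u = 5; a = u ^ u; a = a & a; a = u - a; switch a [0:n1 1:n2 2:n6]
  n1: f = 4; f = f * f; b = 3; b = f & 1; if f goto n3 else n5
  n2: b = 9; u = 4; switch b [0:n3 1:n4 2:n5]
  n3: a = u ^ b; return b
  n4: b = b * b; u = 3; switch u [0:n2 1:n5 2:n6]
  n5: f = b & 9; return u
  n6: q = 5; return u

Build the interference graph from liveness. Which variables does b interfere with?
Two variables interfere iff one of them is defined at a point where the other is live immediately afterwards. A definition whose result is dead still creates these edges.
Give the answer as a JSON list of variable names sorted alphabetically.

Answer: ["a", "f", "u"]

Analysis:
def/use:
  n0: def={a,u} ue=∅
  n1: def={b,f} ue=∅
  n2: def={b,u} ue=∅
  n3: def={a} ue={b,u}
  n4: def={b,u} ue={b}
  n5: def={f} ue={b,u}
  n6: def={q} ue={u}

Live sets:
  n0: in=∅ out={u}
  n1: in={u} out={b,u}
  n2: in=∅ out={b,u}
  n3: in={b,u} out=∅
  n4: in={b} out={b,u}
  n5: in={b,u} out=∅
  n6: in={u} out=∅

Conflict graph:
  a↔{b,u}
  b↔{a,f,u}
  f↔{b,u}
  q↔{u}
  u↔{a,b,f,q}

N(b) = ["a", "f", "u"]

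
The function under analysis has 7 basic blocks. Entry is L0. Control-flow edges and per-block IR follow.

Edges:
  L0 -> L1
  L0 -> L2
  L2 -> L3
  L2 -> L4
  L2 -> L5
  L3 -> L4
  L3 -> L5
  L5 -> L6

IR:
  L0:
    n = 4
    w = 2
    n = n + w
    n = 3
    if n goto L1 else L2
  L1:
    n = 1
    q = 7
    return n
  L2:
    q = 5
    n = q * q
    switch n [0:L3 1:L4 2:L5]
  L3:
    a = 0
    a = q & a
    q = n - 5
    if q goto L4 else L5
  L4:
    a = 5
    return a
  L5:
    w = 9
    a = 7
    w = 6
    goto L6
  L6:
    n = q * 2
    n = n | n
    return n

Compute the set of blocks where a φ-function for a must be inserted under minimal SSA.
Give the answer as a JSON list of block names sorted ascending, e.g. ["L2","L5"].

idom tree: L1←L0 L2←L0 L3←L2 L4←L2 L5←L2 L6←L5
Join-block Dom:
  L4: preds {L2,L3}: {L0,L2} ∩ {L0,L2,L3} = {L0,L2}; idom=L2
  L5: preds {L2,L3}: {L0,L2} ∩ {L0,L2,L3} = {L0,L2}; idom=L2

DF walk-up:
  join L4 pred L2: · stop@L2
  join L4 pred L3: L3 stop@L2
  join L5 pred L2: · stop@L2
  join L5 pred L3: L3 stop@L2
  L0: DF=∅
  L1: DF=∅
  L2: DF=∅
  L3: DF={L4,L5}
  L4: DF=∅
  L5: DF=∅
  L6: DF=∅

φ for a: defs {L3,L4,L5}
  DF⁺ = {L4,L5}

Answer: ["L4", "L5"]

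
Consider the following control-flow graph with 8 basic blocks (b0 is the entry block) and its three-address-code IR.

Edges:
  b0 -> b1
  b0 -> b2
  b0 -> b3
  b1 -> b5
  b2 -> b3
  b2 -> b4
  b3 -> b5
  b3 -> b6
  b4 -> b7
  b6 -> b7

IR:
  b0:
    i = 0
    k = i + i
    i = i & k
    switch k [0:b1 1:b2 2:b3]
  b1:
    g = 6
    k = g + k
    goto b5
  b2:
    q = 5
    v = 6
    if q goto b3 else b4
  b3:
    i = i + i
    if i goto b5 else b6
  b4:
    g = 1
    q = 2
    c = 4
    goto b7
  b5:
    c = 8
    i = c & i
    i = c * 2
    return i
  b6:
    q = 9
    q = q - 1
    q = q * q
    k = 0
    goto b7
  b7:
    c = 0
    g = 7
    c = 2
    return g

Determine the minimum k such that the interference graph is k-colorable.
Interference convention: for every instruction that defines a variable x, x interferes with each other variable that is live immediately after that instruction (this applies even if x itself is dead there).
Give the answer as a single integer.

Per-block:
  b0: {i,k} / ∅
  b1: {g,k} / {k}
  b2: {q,v} / ∅
  b3: {i} / {i}
  b4: {c,g,q} / ∅
  b5: {c,i} / {i}
  b6: {k,q} / ∅
  b7: {c,g} / ∅

Live sets:
  b0: in=∅ out={i,k}
  b1: in={i,k} out={i}
  b2: in={i} out={i}
  b3: in={i} out={i}
  b4: in=∅ out=∅
  b5: in={i} out=∅
  b6: in=∅ out=∅
  b7: in=∅ out=∅

Interference:
  c: {g,i}
  g: {c,i,k}
  i: {c,g,k,q,v}
  k: {g,i}
  q: {i,v}
  v: {i,q}

Registers:
  {c,g,i} pairwise interfere (3-clique) ⇒ χ ≥ 3
  3-colouring: c0={i}  c1={g,q}  c2={c,k,v}
  χ = 3

Answer: 3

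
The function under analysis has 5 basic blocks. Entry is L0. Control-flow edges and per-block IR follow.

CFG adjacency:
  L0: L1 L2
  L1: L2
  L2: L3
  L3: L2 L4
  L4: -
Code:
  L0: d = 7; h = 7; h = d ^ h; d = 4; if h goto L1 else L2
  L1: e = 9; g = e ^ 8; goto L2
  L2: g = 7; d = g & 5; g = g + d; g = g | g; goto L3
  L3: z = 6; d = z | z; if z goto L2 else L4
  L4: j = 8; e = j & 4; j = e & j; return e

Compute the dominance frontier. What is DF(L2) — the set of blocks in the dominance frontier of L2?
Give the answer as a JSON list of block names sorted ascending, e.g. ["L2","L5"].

Answer: ["L2"]

Analysis:
idom tree: L1←L0 L2←L0 L3←L2 L4←L3
Dom∩ at merges:
  L2: preds {L0,L1,L3}: {L0} ∩ {L0,L1} ∩ {L0,L2,L3} = {L0}; idom=L0

Frontier:
  join L2 pred L0: · stop@L0
  join L2 pred L1: L1 stop@L0
  join L2 pred L3: L3→L2 stop@L0
  L0: DF=∅
  L1: DF={L2}
  L2: DF={L2}
  L3: DF={L2}
  L4: DF=∅

DF(L2) = ["L2"]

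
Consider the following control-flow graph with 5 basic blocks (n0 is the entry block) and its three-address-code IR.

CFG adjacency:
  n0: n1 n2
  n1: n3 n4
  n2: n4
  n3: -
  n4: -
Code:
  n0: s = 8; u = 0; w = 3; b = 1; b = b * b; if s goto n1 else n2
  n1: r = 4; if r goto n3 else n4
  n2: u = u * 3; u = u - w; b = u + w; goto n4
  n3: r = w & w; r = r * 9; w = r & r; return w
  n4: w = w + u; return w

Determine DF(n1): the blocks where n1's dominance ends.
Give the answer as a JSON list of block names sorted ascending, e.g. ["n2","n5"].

Answer: ["n4"]

Analysis:
idom tree: n1←n0 n2←n0 n3←n1 n4←n0
Dom at joins:
  n4: preds {n1,n2}: {n0,n1} ∩ {n0,n2} = {n0}; idom=n0

Frontier:
  join n4 pred n1: n1 stop@n0
  join n4 pred n2: n2 stop@n0
  DF(n0)=∅
  DF(n1)={n4}
  DF(n2)={n4}
  DF(n3)=∅
  DF(n4)=∅

DF(n1) = ["n4"]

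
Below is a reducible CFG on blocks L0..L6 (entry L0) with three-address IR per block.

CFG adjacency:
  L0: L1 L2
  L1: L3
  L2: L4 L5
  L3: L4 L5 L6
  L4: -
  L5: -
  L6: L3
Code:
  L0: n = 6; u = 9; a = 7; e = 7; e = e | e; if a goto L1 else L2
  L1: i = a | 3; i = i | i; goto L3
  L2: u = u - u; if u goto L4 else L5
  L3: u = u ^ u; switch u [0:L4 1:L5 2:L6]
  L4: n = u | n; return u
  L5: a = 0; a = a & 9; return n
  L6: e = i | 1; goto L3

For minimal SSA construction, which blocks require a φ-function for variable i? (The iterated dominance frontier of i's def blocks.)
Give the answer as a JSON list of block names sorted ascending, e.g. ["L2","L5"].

Answer: ["L4", "L5"]

Analysis:
idom tree: L1←L0 L2←L0 L3←L1 L4←L0 L5←L0 L6←L3
Dom∩ at merges:
  L3: preds {L1,L6}: {L0,L1} ∩ {L0,L1,L3,L6} = {L0,L1}; idom=L1
  L4: preds {L2,L3}: {L0,L2} ∩ {L0,L1,L3} = {L0}; idom=L0
  L5: preds {L2,L3}: {L0,L2} ∩ {L0,L1,L3} = {L0}; idom=L0

Frontier:
  join L3 pred L1: · stop@L1
  join L3 pred L6: L6→L3 stop@L1
  join L4 pred L2: L2 stop@L0
  join L4 pred L3: L3→L1 stop@L0
  join L5 pred L2: L2 stop@L0
  join L5 pred L3: L3→L1 stop@L0
  L0: DF=∅
  L1: DF={L4,L5}
  L2: DF={L4,L5}
  L3: DF={L3,L4,L5}
  L4: DF=∅
  L5: DF=∅
  L6: DF={L3}

φ for i: defs {L1}
  DF⁺ = {L4,L5}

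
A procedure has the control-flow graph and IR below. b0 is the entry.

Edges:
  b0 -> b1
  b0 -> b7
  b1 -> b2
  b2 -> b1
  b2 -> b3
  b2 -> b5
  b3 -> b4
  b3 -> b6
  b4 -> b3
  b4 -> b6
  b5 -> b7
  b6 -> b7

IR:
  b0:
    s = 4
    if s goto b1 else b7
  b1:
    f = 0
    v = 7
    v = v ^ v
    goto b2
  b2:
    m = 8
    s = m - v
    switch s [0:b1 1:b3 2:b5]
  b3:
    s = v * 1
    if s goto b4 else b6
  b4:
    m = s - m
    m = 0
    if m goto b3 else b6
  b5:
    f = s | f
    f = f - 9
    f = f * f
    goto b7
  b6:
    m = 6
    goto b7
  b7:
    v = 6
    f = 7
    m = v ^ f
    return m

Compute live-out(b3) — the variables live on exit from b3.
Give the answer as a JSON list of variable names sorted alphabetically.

Answer: ["m", "s", "v"]

Working:
def/use:
  b0 def {s} use ∅
  b1 def {f,v} use ∅
  b2 def {m,s} use {v}
  b3 def {s} use {v}
  b4 def {m} use {m,s}
  b5 def {f} use {f,s}
  b6 def {m} use ∅
  b7 def {f,m,v} use ∅

Live sets:
  b0: in=∅ out=∅
  b1: in=∅ out={f,v}
  b2: in={f,v} out={f,m,s,v}
  b3: in={m,v} out={m,s,v}
  b4: in={m,s,v} out={m,v}
  b5: in={f,s} out=∅
  b6: in=∅ out=∅
  b7: in=∅ out=∅

live-out(b3) = ["m", "s", "v"]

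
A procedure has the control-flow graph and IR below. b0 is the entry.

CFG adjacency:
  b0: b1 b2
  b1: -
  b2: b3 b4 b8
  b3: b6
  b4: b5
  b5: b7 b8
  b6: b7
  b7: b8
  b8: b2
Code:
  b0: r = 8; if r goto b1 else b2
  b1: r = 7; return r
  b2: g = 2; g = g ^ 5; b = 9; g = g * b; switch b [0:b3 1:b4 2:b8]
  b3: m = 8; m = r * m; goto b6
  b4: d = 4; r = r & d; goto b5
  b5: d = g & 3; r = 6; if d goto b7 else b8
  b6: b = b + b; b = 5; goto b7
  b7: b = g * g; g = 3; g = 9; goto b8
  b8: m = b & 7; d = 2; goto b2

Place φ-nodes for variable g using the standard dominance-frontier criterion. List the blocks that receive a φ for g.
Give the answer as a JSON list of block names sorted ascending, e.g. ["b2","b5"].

Answer: ["b2", "b8"]

Derivation:
idom tree: b1←b0 b2←b0 b3←b2 b4←b2 b5←b4 b6←b3 b7←b2 b8←b2
Dom at joins:
  b2: preds {b0,b8}: {b0} ∩ {b0,b2,b8} = {b0}; idom=b0
  b7: preds {b5,b6}: {b0,b2,b4,b5} ∩ {b0,b2,b3,b6} = {b0,b2}; idom=b2
  b8: preds {b2,b5,b7}: {b0,b2} ∩ {b0,b2,b4,b5} ∩ {b0,b2,b7} = {b0,b2}; idom=b2

Frontier:
  b2←b0: walk · to b0
  b2←b8: walk b8→b2 to b0
  b7←b5: walk b5→b4 to b2
  b7←b6: walk b6→b3 to b2
  b8←b2: walk · to b2
  b8←b5: walk b5→b4 to b2
  b8←b7: walk b7 to b2
  b0: DF=∅
  b1: DF=∅
  b2: DF={b2}
  b3: DF={b7}
  b4: DF={b7,b8}
  b5: DF={b7,b8}
  b6: DF={b7}
  b7: DF={b8}
  b8: DF={b2}

φ for g: defs {b2,b7}
  DF⁺ = {b2,b8}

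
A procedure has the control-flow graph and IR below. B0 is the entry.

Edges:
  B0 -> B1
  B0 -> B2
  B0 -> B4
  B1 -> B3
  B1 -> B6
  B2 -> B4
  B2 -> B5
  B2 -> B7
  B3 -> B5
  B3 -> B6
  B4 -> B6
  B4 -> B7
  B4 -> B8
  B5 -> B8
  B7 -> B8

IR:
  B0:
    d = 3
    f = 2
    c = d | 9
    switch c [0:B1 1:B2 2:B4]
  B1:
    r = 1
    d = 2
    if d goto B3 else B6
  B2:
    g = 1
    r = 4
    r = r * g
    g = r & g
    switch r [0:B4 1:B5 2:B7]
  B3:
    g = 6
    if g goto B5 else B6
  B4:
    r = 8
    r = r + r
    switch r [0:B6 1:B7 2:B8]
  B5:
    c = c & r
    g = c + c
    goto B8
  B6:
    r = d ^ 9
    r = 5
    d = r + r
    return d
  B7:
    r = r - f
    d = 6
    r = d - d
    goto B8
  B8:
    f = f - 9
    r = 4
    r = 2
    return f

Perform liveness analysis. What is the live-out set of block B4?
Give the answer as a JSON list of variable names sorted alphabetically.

Answer: ["d", "f", "r"]

Derivation:
Block summaries:
  B0 def {c,d,f} use ∅
  B1 def {d,r} use ∅
  B2 def {g,r} use ∅
  B3 def {g} use ∅
  B4 def {r} use ∅
  B5 def {c,g} use {c,r}
  B6 def {d,r} use {d}
  B7 def {d,r} use {f,r}
  B8 def {f,r} use {f}

Live sets:
  B0 li=∅ lo={c,d,f}
  B1 li={c,f} lo={c,d,f,r}
  B2 li={c,d,f} lo={c,d,f,r}
  B3 li={c,d,f,r} lo={c,d,f,r}
  B4 li={d,f} lo={d,f,r}
  B5 li={c,f,r} lo={f}
  B6 li={d} lo=∅
  B7 li={f,r} lo={f}
  B8 li={f} lo=∅

live-out(B4) = ["d", "f", "r"]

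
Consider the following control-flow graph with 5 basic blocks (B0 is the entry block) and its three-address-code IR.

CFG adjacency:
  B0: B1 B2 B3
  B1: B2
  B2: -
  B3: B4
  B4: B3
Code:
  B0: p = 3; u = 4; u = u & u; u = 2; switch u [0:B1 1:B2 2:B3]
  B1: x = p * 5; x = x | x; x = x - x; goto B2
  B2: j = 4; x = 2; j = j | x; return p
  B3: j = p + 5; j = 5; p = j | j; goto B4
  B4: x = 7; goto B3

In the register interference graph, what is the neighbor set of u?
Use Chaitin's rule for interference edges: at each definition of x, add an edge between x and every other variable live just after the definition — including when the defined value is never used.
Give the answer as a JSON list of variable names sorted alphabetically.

Per-block:
  B0 def {p,u} use ∅
  B1 def {x} use {p}
  B2 def {j,x} use {p}
  B3 def {j,p} use {p}
  B4 def {x} use ∅

Live sets:
  B0: in=∅ out={p}
  B1: in={p} out={p}
  B2: in={p} out=∅
  B3: in={p} out={p}
  B4: in={p} out={p}

Interfere edges:
  j: {p,x}
  p: {j,u,x}
  u: {p}
  x: {j,p}

N(u) = ["p"]

Answer: ["p"]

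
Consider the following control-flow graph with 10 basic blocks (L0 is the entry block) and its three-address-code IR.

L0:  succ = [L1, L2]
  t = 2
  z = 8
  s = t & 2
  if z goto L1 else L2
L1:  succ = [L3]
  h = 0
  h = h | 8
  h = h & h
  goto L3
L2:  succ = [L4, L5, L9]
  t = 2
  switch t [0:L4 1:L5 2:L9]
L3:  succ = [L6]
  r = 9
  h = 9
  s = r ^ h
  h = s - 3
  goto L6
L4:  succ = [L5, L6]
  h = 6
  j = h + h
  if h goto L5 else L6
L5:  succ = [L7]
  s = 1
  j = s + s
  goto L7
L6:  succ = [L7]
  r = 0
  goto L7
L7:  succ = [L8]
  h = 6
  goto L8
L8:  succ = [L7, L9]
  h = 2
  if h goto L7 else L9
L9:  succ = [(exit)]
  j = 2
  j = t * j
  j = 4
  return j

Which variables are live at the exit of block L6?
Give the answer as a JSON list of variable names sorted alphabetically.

Answer: ["t"]

Derivation:
Block summaries:
  L0: {s,t,z} / ∅
  L1: {h} / ∅
  L2: {t} / ∅
  L3: {h,r,s} / ∅
  L4: {h,j} / ∅
  L5: {j,s} / ∅
  L6: {r} / ∅
  L7: {h} / ∅
  L8: {h} / ∅
  L9: {j} / {t}

Backward fixpoint:
  live L0: ∅→{t}
  live L1: {t}→{t}
  live L2: ∅→{t}
  live L3: {t}→{t}
  live L4: {t}→{t}
  live L5: {t}→{t}
  live L6: {t}→{t}
  live L7: {t}→{t}
  live L8: {t}→{t}
  live L9: {t}→∅

live-out(L6) = ["t"]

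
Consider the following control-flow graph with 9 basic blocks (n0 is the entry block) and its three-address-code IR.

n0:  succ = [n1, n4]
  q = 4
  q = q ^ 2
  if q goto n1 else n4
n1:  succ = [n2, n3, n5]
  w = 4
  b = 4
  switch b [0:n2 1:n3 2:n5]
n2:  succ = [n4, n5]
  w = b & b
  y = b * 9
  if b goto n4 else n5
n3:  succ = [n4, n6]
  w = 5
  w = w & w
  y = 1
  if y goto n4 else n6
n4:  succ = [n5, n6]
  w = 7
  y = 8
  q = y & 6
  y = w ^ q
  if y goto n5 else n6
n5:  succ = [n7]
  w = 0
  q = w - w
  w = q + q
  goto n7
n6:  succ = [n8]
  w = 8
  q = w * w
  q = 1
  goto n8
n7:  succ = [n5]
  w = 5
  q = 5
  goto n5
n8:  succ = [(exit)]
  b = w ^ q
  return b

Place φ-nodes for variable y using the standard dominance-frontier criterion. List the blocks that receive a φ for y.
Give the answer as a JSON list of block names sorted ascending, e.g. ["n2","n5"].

idom tree: n1←n0 n2←n1 n3←n1 n4←n0 n5←n0 n6←n0 n7←n5 n8←n6
Dom at joins:
  n4: preds {n0,n2,n3}: {n0} ∩ {n0,n1,n2} ∩ {n0,n1,n3} = {n0}; idom=n0
  n5: preds {n1,n2,n4,n7}: {n0,n1} ∩ {n0,n1,n2} ∩ {n0,n4} ∩ {n0,n5,n7} = {n0}; idom=n0
  n6: preds {n3,n4}: {n0,n1,n3} ∩ {n0,n4} = {n0}; idom=n0

Frontier:
  n4←n0: walk · to n0
  n4←n2: walk n2→n1 to n0
  n4←n3: walk n3→n1 to n0
  n5←n1: walk n1 to n0
  n5←n2: walk n2→n1 to n0
  n5←n4: walk n4 to n0
  n5←n7: walk n7→n5 to n0
  n6←n3: walk n3→n1 to n0
  n6←n4: walk n4 to n0
  DF(n0)=∅
  DF(n1)={n4,n5,n6}
  DF(n2)={n4,n5}
  DF(n3)={n4,n6}
  DF(n4)={n5,n6}
  DF(n5)={n5}
  DF(n6)=∅
  DF(n7)={n5}
  DF(n8)=∅

φ for y: defs {n2,n3,n4}
  DF⁺ = {n4,n5,n6}

Answer: ["n4", "n5", "n6"]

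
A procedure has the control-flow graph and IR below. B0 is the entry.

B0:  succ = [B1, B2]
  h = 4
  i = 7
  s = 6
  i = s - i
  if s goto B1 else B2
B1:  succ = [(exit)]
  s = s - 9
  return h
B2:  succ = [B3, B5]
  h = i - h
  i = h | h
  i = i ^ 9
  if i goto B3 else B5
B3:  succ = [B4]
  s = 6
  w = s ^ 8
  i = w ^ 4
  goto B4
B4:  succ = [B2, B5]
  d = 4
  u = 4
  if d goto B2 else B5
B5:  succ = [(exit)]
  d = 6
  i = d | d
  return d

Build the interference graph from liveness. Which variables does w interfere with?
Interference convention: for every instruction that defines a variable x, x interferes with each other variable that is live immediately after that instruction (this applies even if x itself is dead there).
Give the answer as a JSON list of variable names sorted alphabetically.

Per-block:
  B0: {h,i,s} / ∅
  B1: {s} / {h,s}
  B2: {h,i} / {h,i}
  B3: {i,s,w} / ∅
  B4: {d,u} / ∅
  B5: {d,i} / ∅

Liveness:
  B0 li=∅ lo={h,i,s}
  B1 li={h,s} lo=∅
  B2 li={h,i} lo={h}
  B3 li={h} lo={h,i}
  B4 li={h,i} lo={h,i}
  B5 li=∅ lo=∅

Interfere edges:
  d — {h,i,u}
  h — {d,i,s,u,w}
  i — {d,h,s,u}
  s — {h,i}
  u — {d,h,i}
  w — {h}

N(w) = ["h"]

Answer: ["h"]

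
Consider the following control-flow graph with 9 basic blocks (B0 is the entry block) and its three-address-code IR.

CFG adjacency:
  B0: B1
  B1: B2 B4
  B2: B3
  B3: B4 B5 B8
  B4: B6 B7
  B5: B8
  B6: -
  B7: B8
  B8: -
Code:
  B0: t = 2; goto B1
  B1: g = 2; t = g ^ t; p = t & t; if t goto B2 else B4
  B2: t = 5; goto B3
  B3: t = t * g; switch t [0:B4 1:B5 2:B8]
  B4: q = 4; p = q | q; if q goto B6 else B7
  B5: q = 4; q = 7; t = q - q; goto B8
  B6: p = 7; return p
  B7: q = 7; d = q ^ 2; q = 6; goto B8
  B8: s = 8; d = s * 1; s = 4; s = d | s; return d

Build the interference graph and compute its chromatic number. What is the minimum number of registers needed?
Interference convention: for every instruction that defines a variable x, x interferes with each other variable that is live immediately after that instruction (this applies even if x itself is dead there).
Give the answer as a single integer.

def/use:
  B0 def {t} use ∅
  B1 def {g,p,t} use {t}
  B2 def {t} use ∅
  B3 def {t} use {g,t}
  B4 def {p,q} use ∅
  B5 def {q,t} use ∅
  B6 def {p} use ∅
  B7 def {d,q} use ∅
  B8 def {d,s} use ∅

Backward fixpoint:
  live B0: ∅→{t}
  live B1: {t}→{g}
  live B2: {g}→{g,t}
  live B3: {g,t}→∅
  live B4: ∅→∅
  live B5: ∅→∅
  live B6: ∅→∅
  live B7: ∅→∅
  live B8: ∅→∅

Interference:
  d↔{s}
  g↔{p,t}
  p↔{g,q,t}
  q↔{p}
  s↔{d}
  t↔{g,p}

Registers:
  {g,p,t} pairwise interfere (3-clique) ⇒ χ ≥ 3
  assign d→R0 g→R1 p→R0 q→R1 s→R1 t→R2 — no edge inside a register ⇒ χ ≤ 3
  χ = 3

Answer: 3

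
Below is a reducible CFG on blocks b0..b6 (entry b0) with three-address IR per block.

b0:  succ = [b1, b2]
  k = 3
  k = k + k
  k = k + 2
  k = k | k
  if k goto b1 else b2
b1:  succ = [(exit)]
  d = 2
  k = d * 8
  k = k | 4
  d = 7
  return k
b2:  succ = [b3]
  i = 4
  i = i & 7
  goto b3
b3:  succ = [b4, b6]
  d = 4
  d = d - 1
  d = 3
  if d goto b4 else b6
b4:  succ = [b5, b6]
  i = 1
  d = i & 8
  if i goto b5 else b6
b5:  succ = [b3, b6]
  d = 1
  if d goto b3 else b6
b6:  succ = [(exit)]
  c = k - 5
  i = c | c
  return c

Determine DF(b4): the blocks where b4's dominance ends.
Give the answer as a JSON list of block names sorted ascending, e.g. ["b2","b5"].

idom tree: b1←b0 b2←b0 b3←b2 b4←b3 b5←b4 b6←b3
Dom∩ at merges:
  b3: preds {b2,b5}: {b0,b2} ∩ {b0,b2,b3,b4,b5} = {b0,b2}; idom=b2
  b6: preds {b3,b4,b5}: {b0,b2,b3} ∩ {b0,b2,b3,b4} ∩ {b0,b2,b3,b4,b5} = {b0,b2,b3}; idom=b3

DF derivation:
  join b3 pred b2: · stop@b2
  join b3 pred b5: b5→b4→b3 stop@b2
  join b6 pred b3: · stop@b3
  join b6 pred b4: b4 stop@b3
  join b6 pred b5: b5→b4 stop@b3
  b0 → ∅
  b1 → ∅
  b2 → ∅
  b3 → {b3}
  b4 → {b3,b6}
  b5 → {b3,b6}
  b6 → ∅

DF(b4) = ["b3", "b6"]

Answer: ["b3", "b6"]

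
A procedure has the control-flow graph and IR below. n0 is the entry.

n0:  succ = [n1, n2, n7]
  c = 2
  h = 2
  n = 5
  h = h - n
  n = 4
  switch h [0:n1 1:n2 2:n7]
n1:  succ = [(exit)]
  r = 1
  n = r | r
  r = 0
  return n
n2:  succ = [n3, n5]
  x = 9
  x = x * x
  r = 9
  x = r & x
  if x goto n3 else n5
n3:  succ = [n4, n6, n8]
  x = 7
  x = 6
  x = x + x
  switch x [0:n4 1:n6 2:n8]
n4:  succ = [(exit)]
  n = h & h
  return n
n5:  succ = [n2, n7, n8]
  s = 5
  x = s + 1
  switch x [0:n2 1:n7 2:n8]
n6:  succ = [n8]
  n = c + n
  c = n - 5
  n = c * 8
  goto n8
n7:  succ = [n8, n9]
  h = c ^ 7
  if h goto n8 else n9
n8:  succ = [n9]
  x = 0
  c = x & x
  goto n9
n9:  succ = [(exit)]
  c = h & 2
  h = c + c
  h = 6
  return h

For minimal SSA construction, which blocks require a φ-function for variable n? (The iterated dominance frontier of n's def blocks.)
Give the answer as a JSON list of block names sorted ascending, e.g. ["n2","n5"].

Answer: ["n8", "n9"]

Analysis:
idom tree: n1←n0 n2←n0 n3←n2 n4←n3 n5←n2 n6←n3 n7←n0 n8←n0 n9←n0
Dom∩ at merges:
  n2: preds {n0,n5}: {n0} ∩ {n0,n2,n5} = {n0}; idom=n0
  n7: preds {n0,n5}: {n0} ∩ {n0,n2,n5} = {n0}; idom=n0
  n8: preds {n3,n5,n6,n7}: {n0,n2,n3} ∩ {n0,n2,n5} ∩ {n0,n2,n3,n6} ∩ {n0,n7} = {n0}; idom=n0
  n9: preds {n7,n8}: {n0,n7} ∩ {n0,n8} = {n0}; idom=n0

DF walk-up:
  n2←n0: walk · to n0
  n2←n5: walk n5→n2 to n0
  n7←n0: walk · to n0
  n7←n5: walk n5→n2 to n0
  n8←n3: walk n3→n2 to n0
  n8←n5: walk n5→n2 to n0
  n8←n6: walk n6→n3→n2 to n0
  n8←n7: walk n7 to n0
  n9←n7: walk n7 to n0
  n9←n8: walk n8 to n0
  DF(n0)=∅
  DF(n1)=∅
  DF(n2)={n2,n7,n8}
  DF(n3)={n8}
  DF(n4)=∅
  DF(n5)={n2,n7,n8}
  DF(n6)={n8}
  DF(n7)={n8,n9}
  DF(n8)={n9}
  DF(n9)=∅

φ for n: defs {n0,n1,n4,n6}
  DF⁺ = {n8,n9}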